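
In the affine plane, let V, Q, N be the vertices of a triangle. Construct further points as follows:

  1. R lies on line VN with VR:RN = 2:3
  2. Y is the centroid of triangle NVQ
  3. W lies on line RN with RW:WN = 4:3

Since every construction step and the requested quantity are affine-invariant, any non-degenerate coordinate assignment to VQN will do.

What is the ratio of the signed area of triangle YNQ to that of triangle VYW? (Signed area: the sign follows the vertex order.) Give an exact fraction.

[YNQ]:[VYW] = -35/26

Choose coordinates V = (0, 0), Q = (1, 0), N = (0, 1).
1. R lies on line VN with VR:RN = 2:3 ⇒ R = (0, 2/5)
2. Y is the centroid of triangle NVQ ⇒ Y = (1/3, 1/3)
3. W lies on line RN with RW:WN = 4:3 ⇒ W = (0, 26/35)
2·[YNQ] = -1/3, 2·[VYW] = 26/105
[YNQ]:[VYW] = -1/3:26/105 = -35/26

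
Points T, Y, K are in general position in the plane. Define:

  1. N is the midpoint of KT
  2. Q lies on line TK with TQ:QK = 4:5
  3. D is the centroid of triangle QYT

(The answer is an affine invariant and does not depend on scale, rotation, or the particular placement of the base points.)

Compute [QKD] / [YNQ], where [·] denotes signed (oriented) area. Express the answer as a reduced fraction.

Set T = (0, 0), Y = (1, 0), K = (0, 1); any affine frame gives the same invariant.
1. N is the midpoint of KT ⇒ N = (0, 1/2)
2. Q lies on line TK with TQ:QK = 4:5 ⇒ Q = (0, 4/9)
3. D is the centroid of triangle QYT ⇒ D = (1/3, 4/27)
2·[QKD] = -5/27, 2·[YNQ] = 1/18
[QKD]:[YNQ] = -5/27:1/18 = -10/3

[QKD]:[YNQ] = -10/3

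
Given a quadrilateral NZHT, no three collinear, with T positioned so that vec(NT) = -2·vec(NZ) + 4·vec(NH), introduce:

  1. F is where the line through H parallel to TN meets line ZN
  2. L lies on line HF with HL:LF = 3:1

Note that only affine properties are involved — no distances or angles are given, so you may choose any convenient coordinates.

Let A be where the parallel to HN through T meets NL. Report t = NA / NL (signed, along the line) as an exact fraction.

Work in coordinates with N = (0, 0), Z = (1, 0), H = (0, 1), T = (-2, 4).
1. F is where the line through H parallel to TN meets line ZN ⇒ F = (1/2, 0)
2. L lies on line HF with HL:LF = 3:1 ⇒ L = (3/8, 1/4)
through T parallel to HN: direction (0, -1); meets NL at A = (-2, -4/3)
A = N + t·(L−N) with t = -16/3

t = -16/3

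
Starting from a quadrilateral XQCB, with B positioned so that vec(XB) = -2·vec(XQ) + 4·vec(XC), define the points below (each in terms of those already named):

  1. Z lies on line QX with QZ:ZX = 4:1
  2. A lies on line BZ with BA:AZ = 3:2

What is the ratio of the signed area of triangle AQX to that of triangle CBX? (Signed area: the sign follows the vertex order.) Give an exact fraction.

Choose coordinates X = (0, 0), Q = (1, 0), C = (0, 1), B = (-2, 4).
1. Z lies on line QX with QZ:ZX = 4:1 ⇒ Z = (1/5, 0)
2. A lies on line BZ with BA:AZ = 3:2 ⇒ A = (-17/25, 8/5)
2·[AQX] = -8/5, 2·[CBX] = 2
[AQX]:[CBX] = -8/5:2 = -4/5

[AQX]:[CBX] = -4/5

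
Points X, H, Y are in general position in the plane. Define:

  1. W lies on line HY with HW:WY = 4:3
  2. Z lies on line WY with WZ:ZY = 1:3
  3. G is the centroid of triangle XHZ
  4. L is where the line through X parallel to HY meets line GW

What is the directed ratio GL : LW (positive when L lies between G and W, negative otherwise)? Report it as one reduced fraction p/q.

GL:LW = -2/3

Set X = (0, 0), H = (1, 0), Y = (0, 1); any affine frame gives the same invariant.
1. W lies on line HY with HW:WY = 4:3 ⇒ W = (3/7, 4/7)
2. Z lies on line WY with WZ:ZY = 1:3 ⇒ Z = (9/28, 19/28)
3. G is the centroid of triangle XHZ ⇒ G = (37/84, 19/84)
4. L is where the line through X parallel to HY meets line GW ⇒ L = (13/28, -13/28)
L = G + t·(W−G) with t = -2, so GL:LW = t:(1−t) = -2:3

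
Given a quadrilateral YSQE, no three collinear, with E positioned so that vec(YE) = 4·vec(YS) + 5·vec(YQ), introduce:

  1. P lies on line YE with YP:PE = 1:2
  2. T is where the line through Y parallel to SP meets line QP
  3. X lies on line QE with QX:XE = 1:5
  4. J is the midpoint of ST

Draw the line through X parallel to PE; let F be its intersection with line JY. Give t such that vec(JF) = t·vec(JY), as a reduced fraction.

Assign Y = (0, 0), S = (1, 0), Q = (0, 1), E = (4, 5) — the answer is frame-independent, so this choice is without loss of generality.
1. P lies on line YE with YP:PE = 1:2 ⇒ P = (4/3, 5/3)
2. T is where the line through Y parallel to SP meets line QP ⇒ T = (2/9, 10/9)
3. X lies on line QE with QX:XE = 1:5 ⇒ X = (2/3, 5/3)
4. J is the midpoint of ST ⇒ J = (11/18, 5/9)
through X parallel to PE: direction (8/3, 10/3); meets JY at F = (-22/9, -20/9)
F = J + t·(Y−J) with t = 5

t = 5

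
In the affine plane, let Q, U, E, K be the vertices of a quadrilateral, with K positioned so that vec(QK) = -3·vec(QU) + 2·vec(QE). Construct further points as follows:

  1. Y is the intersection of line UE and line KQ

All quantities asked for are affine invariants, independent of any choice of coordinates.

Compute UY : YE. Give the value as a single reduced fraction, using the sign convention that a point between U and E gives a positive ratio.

UY:YE = -2/3

Set Q = (0, 0), U = (1, 0), E = (0, 1), K = (-3, 2); any affine frame gives the same invariant.
1. Y is the intersection of line UE and line KQ ⇒ Y = (3, -2)
Y = U + t·(E−U) with t = -2, so UY:YE = t:(1−t) = -2:3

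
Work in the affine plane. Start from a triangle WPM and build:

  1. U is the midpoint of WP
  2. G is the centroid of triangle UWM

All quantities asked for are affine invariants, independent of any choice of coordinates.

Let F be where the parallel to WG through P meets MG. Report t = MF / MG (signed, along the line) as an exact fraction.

t = 3

Assign W = (0, 0), P = (1, 0), M = (0, 1) — the answer is frame-independent, so this choice is without loss of generality.
1. U is the midpoint of WP ⇒ U = (1/2, 0)
2. G is the centroid of triangle UWM ⇒ G = (1/6, 1/3)
through P parallel to WG: direction (1/6, 1/3); meets MG at F = (1/2, -1)
F = M + t·(G−M) with t = 3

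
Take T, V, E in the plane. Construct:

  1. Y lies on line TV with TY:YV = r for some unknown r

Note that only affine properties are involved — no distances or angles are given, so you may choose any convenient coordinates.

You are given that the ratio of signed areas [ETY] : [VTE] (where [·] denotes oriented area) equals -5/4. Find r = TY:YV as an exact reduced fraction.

r = -5

Set T = (0, 0), V = (1, 0), E = (0, 1); any affine frame gives the same invariant.
1. With TY:YV = r, write λ = r/(r+1) so Y = T + λ·(V−T); Y is affine-linear in λ
Every point depending on Y is an affine combination of Y and λ-independent points, so each such coordinate is linear in λ; the λ² term in each signed area is a multiple of (V−T)×(V−T) = 0, so 2·[ETY] and 2·[VTE] are each linear in λ. Evaluating at λ=0 and λ=1:
  2·[ETY] = λ,   2·[VTE] = -1
So [ETY]:[VTE] = (λ) / (-1). Setting this equal to -5/4:
  λ = -5/4·(-1)  ⇒  λ = 5/4
Then r = λ/(1−λ) = (5/4)/(-1/4) = -5. Check: with r = -5, Y = (5/4, 0) and [ETY]:[VTE] = -5/4 as required.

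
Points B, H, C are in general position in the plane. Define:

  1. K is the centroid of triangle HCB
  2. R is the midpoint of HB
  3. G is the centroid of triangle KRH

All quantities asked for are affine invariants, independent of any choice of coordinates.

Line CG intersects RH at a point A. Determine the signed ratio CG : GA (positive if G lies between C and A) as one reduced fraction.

CG:GA = 8

Set B = (0, 0), H = (1, 0), C = (0, 1); any affine frame gives the same invariant.
1. K is the centroid of triangle HCB ⇒ K = (1/3, 1/3)
2. R is the midpoint of HB ⇒ R = (1/2, 0)
3. G is the centroid of triangle KRH ⇒ G = (11/18, 1/9)
line CG meets RH at A = (11/16, 0)
G = C + t·(A−C) with t = 8/9, so CG:GA = 8/9:1/9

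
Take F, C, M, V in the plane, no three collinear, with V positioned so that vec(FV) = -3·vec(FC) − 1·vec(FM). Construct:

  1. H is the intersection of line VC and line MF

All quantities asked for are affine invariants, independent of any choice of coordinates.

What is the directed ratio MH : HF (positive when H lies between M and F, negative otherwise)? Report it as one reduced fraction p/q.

MH:HF = -5

Work in coordinates with F = (0, 0), C = (1, 0), M = (0, 1), V = (-3, -1).
1. H is the intersection of line VC and line MF ⇒ H = (0, -1/4)
H = M + t·(F−M) with t = 5/4, so MH:HF = t:(1−t) = 5/4:-1/4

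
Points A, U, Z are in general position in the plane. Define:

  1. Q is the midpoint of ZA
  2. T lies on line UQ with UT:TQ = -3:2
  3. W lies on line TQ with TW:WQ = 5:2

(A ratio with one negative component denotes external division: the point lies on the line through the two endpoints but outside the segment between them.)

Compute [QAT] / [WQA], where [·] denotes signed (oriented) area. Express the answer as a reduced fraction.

[QAT]:[WQA] = 7/2

Choose coordinates A = (0, 0), U = (1, 0), Z = (0, 1).
1. Q is the midpoint of ZA ⇒ Q = (0, 1/2)
2. T lies on line UQ with UT:TQ = -3:2 ⇒ T = (-2, 3/2)
3. W lies on line TQ with TW:WQ = 5:2 ⇒ W = (-4/7, 11/14)
2·[QAT] = -1, 2·[WQA] = -2/7
[QAT]:[WQA] = -1:-2/7 = 7/2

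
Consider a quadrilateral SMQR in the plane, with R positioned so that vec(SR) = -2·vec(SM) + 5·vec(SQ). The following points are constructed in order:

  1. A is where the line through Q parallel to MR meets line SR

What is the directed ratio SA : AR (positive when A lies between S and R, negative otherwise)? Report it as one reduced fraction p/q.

SA:AR = 3/2

Work in coordinates with S = (0, 0), M = (1, 0), Q = (0, 1), R = (-2, 5).
1. A is where the line through Q parallel to MR meets line SR ⇒ A = (-6/5, 3)
A = S + t·(R−S) with t = 3/5, so SA:AR = t:(1−t) = 3/5:2/5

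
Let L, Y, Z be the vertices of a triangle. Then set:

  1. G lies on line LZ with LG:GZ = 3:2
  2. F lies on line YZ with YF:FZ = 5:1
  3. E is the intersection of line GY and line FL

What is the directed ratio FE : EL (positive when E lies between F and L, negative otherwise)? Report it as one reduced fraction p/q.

FE:EL = 5/9

Work in coordinates with L = (0, 0), Y = (1, 0), Z = (0, 1).
1. G lies on line LZ with LG:GZ = 3:2 ⇒ G = (0, 3/5)
2. F lies on line YZ with YF:FZ = 5:1 ⇒ F = (1/6, 5/6)
3. E is the intersection of line GY and line FL ⇒ E = (3/28, 15/28)
E = F + t·(L−F) with t = 5/14, so FE:EL = t:(1−t) = 5/14:9/14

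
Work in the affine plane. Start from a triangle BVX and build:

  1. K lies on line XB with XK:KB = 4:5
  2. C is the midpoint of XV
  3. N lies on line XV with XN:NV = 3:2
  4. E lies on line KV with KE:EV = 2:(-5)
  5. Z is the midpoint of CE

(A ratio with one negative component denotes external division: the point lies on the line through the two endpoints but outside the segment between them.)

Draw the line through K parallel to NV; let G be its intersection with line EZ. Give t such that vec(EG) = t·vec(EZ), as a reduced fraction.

Assign B = (0, 0), V = (1, 0), X = (0, 1) — the answer is frame-independent, so this choice is without loss of generality.
1. K lies on line XB with XK:KB = 4:5 ⇒ K = (0, 5/9)
2. C is the midpoint of XV ⇒ C = (1/2, 1/2)
3. N lies on line XV with XN:NV = 3:2 ⇒ N = (3/5, 2/5)
4. E lies on line KV with KE:EV = 2:(-5) ⇒ E = (-2/3, 25/27)
5. Z is the midpoint of CE ⇒ Z = (-1/12, 77/108)
through K parallel to NV: direction (2/5, -2/5); meets EZ at G = (-1/5, 34/45)
G = E + t·(Z−E) with t = 4/5

t = 4/5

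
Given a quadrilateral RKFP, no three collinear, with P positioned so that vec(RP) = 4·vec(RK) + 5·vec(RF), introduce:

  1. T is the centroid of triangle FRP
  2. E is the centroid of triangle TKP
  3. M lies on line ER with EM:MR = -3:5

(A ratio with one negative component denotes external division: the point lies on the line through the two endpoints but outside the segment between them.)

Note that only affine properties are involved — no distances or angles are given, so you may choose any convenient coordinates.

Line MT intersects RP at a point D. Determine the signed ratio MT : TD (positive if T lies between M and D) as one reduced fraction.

MT:TD = -79/24

Set R = (0, 0), K = (1, 0), F = (0, 1), P = (4, 5); any affine frame gives the same invariant.
1. T is the centroid of triangle FRP ⇒ T = (4/3, 2)
2. E is the centroid of triangle TKP ⇒ E = (19/9, 7/3)
3. M lies on line ER with EM:MR = -3:5 ⇒ M = (95/18, 35/6)
line MT meets RP at D = (200/79, 250/79)
T = M + t·(D−M) with t = 79/55, so MT:TD = 79/55:-24/55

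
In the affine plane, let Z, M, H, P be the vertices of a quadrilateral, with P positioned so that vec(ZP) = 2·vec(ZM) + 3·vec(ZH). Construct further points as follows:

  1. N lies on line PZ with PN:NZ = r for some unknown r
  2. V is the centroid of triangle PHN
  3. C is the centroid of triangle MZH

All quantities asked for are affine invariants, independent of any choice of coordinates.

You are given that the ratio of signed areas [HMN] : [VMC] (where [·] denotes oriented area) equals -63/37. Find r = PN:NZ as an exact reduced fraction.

r = 1/2

Work in coordinates with Z = (0, 0), M = (1, 0), H = (0, 1), P = (2, 3).
1. With PN:NZ = r, write λ = r/(r+1) so N = P + λ·(Z−P); N is affine-linear in λ
2. V is the centroid of triangle PHN ⇒ V is an affine combination of earlier points and hence also affine-linear in λ
3. C is the centroid of triangle MZH ⇒ C = (1/3, 1/3)
Every point depending on N is an affine combination of N and λ-independent points, so each such coordinate is linear in λ; the λ² term in each signed area is a multiple of (Z−P)×(Z−P) = 0, so 2·[HMN] and 2·[VMC] are each linear in λ. Evaluating at λ=0 and λ=1:
  2·[HMN] = -5·λ + 4,   2·[VMC] = 8/9·λ − 5/3
So [HMN]:[VMC] = (-5·λ + 4) / (8/9·λ − 5/3). Setting this equal to -63/37:
  -5·λ + 4 = -63/37·(8/9·λ − 5/3)  ⇒  λ = 1/3
Then r = λ/(1−λ) = (1/3)/(2/3) = 1/2. Check: with r = 1/2, N = (4/3, 2) and [HMN]:[VMC] = -63/37 as required.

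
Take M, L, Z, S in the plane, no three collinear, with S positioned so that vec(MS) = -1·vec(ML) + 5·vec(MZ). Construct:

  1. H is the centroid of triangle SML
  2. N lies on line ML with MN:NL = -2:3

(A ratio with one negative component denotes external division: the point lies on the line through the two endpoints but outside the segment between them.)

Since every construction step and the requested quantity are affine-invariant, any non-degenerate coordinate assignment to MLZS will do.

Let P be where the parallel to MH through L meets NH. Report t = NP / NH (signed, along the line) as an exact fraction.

Assign M = (0, 0), L = (1, 0), Z = (0, 1), S = (-1, 5) — the answer is frame-independent, so this choice is without loss of generality.
1. H is the centroid of triangle SML ⇒ H = (0, 5/3)
2. N lies on line ML with MN:NL = -2:3 ⇒ N = (-2, 0)
through L parallel to MH: direction (0, 5/3); meets NH at P = (1, 5/2)
P = N + t·(H−N) with t = 3/2

t = 3/2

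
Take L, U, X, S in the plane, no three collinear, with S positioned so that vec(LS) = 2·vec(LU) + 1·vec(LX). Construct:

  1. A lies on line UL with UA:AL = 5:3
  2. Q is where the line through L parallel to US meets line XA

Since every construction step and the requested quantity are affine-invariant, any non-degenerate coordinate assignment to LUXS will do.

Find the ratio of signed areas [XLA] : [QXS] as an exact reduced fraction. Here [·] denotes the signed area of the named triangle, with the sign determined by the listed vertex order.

[XLA]:[QXS] = -33/128

Set L = (0, 0), U = (1, 0), X = (0, 1), S = (2, 1); any affine frame gives the same invariant.
1. A lies on line UL with UA:AL = 5:3 ⇒ A = (3/8, 0)
2. Q is where the line through L parallel to US meets line XA ⇒ Q = (3/11, 3/11)
2·[XLA] = 3/8, 2·[QXS] = -16/11
[XLA]:[QXS] = 3/8:-16/11 = -33/128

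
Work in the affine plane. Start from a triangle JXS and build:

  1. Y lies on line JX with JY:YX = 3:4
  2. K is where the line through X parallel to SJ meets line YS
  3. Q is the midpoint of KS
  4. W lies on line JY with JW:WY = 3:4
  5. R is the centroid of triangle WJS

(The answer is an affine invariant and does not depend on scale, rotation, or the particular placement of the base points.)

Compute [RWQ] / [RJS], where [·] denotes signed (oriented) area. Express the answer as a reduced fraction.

[RWQ]:[RJS] = -25/18

Set J = (0, 0), X = (1, 0), S = (0, 1); any affine frame gives the same invariant.
1. Y lies on line JX with JY:YX = 3:4 ⇒ Y = (3/7, 0)
2. K is where the line through X parallel to SJ meets line YS ⇒ K = (1, -4/3)
3. Q is the midpoint of KS ⇒ Q = (1/2, -1/6)
4. W lies on line JY with JW:WY = 3:4 ⇒ W = (9/49, 0)
5. R is the centroid of triangle WJS ⇒ R = (3/49, 1/3)
2·[RWQ] = 25/294, 2·[RJS] = -3/49
[RWQ]:[RJS] = 25/294:-3/49 = -25/18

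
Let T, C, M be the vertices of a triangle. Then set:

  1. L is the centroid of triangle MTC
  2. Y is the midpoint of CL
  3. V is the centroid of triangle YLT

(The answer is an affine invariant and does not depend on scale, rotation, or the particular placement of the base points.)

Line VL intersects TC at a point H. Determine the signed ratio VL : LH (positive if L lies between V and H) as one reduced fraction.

VL:LH = -1/2

Work in coordinates with T = (0, 0), C = (1, 0), M = (0, 1).
1. L is the centroid of triangle MTC ⇒ L = (1/3, 1/3)
2. Y is the midpoint of CL ⇒ Y = (2/3, 1/6)
3. V is the centroid of triangle YLT ⇒ V = (1/3, 1/6)
line VL meets TC at H = (1/3, 0)
L = V + t·(H−V) with t = -1, so VL:LH = -1:2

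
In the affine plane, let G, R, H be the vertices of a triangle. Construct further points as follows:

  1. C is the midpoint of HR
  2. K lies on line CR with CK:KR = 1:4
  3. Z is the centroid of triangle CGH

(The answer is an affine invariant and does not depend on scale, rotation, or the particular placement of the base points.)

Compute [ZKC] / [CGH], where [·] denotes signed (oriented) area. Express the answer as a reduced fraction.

Set G = (0, 0), R = (1, 0), H = (0, 1); any affine frame gives the same invariant.
1. C is the midpoint of HR ⇒ C = (1/2, 1/2)
2. K lies on line CR with CK:KR = 1:4 ⇒ K = (3/5, 2/5)
3. Z is the centroid of triangle CGH ⇒ Z = (1/6, 1/2)
2·[ZKC] = 1/30, 2·[CGH] = -1/2
[ZKC]:[CGH] = 1/30:-1/2 = -1/15

[ZKC]:[CGH] = -1/15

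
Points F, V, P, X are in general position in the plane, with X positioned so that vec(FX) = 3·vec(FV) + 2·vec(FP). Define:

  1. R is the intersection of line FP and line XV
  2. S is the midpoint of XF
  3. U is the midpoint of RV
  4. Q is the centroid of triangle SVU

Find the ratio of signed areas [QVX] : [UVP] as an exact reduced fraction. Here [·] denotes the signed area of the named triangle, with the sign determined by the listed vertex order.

[QVX]:[UVP] = 1/3

Set F = (0, 0), V = (1, 0), P = (0, 1), X = (3, 2); any affine frame gives the same invariant.
1. R is the intersection of line FP and line XV ⇒ R = (0, -1)
2. S is the midpoint of XF ⇒ S = (3/2, 1)
3. U is the midpoint of RV ⇒ U = (1/2, -1/2)
4. Q is the centroid of triangle SVU ⇒ Q = (1, 1/6)
2·[QVX] = 1/3, 2·[UVP] = 1
[QVX]:[UVP] = 1/3:1 = 1/3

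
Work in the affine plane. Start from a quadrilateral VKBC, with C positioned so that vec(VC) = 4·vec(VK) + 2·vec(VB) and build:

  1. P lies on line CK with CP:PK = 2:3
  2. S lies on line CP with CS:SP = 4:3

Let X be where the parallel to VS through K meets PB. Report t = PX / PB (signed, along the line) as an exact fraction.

t = -21/64

Set V = (0, 0), K = (1, 0), B = (0, 1), C = (4, 2); any affine frame gives the same invariant.
1. P lies on line CK with CP:PK = 2:3 ⇒ P = (14/5, 6/5)
2. S lies on line CP with CS:SP = 4:3 ⇒ S = (116/35, 54/35)
through K parallel to VS: direction (116/35, 54/35); meets PB at X = (119/32, 81/64)
X = P + t·(B−P) with t = -21/64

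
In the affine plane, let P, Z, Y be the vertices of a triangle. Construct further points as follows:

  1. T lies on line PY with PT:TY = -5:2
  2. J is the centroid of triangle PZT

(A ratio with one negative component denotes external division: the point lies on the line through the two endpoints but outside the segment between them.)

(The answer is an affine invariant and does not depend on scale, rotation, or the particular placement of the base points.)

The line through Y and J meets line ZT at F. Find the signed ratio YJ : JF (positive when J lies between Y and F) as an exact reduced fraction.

Work in coordinates with P = (0, 0), Z = (1, 0), Y = (0, 1).
1. T lies on line PY with PT:TY = -5:2 ⇒ T = (0, 5/3)
2. J is the centroid of triangle PZT ⇒ J = (1/3, 5/9)
line YJ meets ZT at F = (2, -5/3)
J = Y + t·(F−Y) with t = 1/6, so YJ:JF = 1/6:5/6

YJ:JF = 1/5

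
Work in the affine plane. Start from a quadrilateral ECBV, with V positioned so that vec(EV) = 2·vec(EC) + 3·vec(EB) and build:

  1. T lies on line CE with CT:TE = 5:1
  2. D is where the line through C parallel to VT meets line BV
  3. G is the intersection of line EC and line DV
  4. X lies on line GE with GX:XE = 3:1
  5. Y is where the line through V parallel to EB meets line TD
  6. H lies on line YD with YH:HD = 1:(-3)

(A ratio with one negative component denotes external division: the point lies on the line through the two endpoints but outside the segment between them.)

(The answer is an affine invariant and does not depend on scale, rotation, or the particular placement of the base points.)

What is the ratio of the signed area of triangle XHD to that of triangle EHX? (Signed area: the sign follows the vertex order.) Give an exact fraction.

Set E = (0, 0), C = (1, 0), B = (0, 1), V = (2, 3); any affine frame gives the same invariant.
1. T lies on line CE with CT:TE = 5:1 ⇒ T = (1/6, 0)
2. D is where the line through C parallel to VT meets line BV ⇒ D = (29/7, 36/7)
3. G is the intersection of line EC and line DV ⇒ G = (-1, 0)
4. X lies on line GE with GX:XE = 3:1 ⇒ X = (-1/4, 0)
5. Y is where the line through V parallel to EB meets line TD ⇒ Y = (2, 396/167)
6. H lies on line YD with YH:HD = 1:(-3) ⇒ H = (13/14, 1152/1169)
2·[XHD] = 2025/1169, 2·[EHX] = 288/1169
[XHD]:[EHX] = 2025/1169:288/1169 = 225/32

[XHD]:[EHX] = 225/32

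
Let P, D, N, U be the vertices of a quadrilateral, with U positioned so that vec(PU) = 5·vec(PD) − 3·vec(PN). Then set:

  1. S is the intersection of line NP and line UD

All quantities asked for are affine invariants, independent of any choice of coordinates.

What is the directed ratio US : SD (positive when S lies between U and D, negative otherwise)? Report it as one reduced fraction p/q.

US:SD = -5

Set P = (0, 0), D = (1, 0), N = (0, 1), U = (5, -3); any affine frame gives the same invariant.
1. S is the intersection of line NP and line UD ⇒ S = (0, 3/4)
S = U + t·(D−U) with t = 5/4, so US:SD = t:(1−t) = 5/4:-1/4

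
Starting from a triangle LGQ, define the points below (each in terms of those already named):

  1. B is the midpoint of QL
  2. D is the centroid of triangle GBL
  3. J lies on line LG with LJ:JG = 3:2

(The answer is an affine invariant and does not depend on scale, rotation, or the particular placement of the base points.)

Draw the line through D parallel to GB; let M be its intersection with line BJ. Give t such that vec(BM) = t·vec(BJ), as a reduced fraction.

Assign L = (0, 0), G = (1, 0), Q = (0, 1) — the answer is frame-independent, so this choice is without loss of generality.
1. B is the midpoint of QL ⇒ B = (0, 1/2)
2. D is the centroid of triangle GBL ⇒ D = (1/3, 1/6)
3. J lies on line LG with LJ:JG = 3:2 ⇒ J = (3/5, 0)
through D parallel to GB: direction (-1, 1/2); meets BJ at M = (1/2, 1/12)
M = B + t·(J−B) with t = 5/6

t = 5/6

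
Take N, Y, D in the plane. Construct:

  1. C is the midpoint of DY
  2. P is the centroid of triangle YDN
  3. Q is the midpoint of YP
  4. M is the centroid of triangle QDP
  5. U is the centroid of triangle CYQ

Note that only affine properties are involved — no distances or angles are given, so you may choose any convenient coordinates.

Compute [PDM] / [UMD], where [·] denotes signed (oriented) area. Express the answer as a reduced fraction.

[PDM]:[UMD] = 6/11

Work in coordinates with N = (0, 0), Y = (1, 0), D = (0, 1).
1. C is the midpoint of DY ⇒ C = (1/2, 1/2)
2. P is the centroid of triangle YDN ⇒ P = (1/3, 1/3)
3. Q is the midpoint of YP ⇒ Q = (2/3, 1/6)
4. M is the centroid of triangle QDP ⇒ M = (1/3, 1/2)
5. U is the centroid of triangle CYQ ⇒ U = (13/18, 2/9)
2·[PDM] = -1/18, 2·[UMD] = -11/108
[PDM]:[UMD] = -1/18:-11/108 = 6/11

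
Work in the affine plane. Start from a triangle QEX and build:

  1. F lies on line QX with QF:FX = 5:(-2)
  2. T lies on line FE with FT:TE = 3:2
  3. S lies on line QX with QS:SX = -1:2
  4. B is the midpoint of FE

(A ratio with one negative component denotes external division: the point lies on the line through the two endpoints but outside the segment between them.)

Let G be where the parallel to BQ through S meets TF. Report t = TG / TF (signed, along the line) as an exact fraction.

Set Q = (0, 0), E = (1, 0), X = (0, 1); any affine frame gives the same invariant.
1. F lies on line QX with QF:FX = 5:(-2) ⇒ F = (0, 5/3)
2. T lies on line FE with FT:TE = 3:2 ⇒ T = (3/5, 2/3)
3. S lies on line QX with QS:SX = -1:2 ⇒ S = (0, -1)
4. B is the midpoint of FE ⇒ B = (1/2, 5/6)
through S parallel to BQ: direction (-1/2, -5/6); meets TF at G = (4/5, 1/3)
G = T + t·(F−T) with t = -1/3

t = -1/3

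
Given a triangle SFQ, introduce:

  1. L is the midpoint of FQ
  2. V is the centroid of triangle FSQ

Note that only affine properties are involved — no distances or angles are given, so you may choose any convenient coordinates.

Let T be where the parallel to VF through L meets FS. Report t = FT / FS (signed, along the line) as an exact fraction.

t = -1/2

Set S = (0, 0), F = (1, 0), Q = (0, 1); any affine frame gives the same invariant.
1. L is the midpoint of FQ ⇒ L = (1/2, 1/2)
2. V is the centroid of triangle FSQ ⇒ V = (1/3, 1/3)
through L parallel to VF: direction (2/3, -1/3); meets FS at T = (3/2, 0)
T = F + t·(S−F) with t = -1/2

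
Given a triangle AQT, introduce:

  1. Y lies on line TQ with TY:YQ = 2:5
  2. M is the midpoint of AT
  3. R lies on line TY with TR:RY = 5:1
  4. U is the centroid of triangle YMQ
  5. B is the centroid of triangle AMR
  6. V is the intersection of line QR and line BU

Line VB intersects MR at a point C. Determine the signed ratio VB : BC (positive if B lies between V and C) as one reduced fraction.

VB:BC = 18/5

Assign A = (0, 0), Q = (1, 0), T = (0, 1) — the answer is frame-independent, so this choice is without loss of generality.
1. Y lies on line TQ with TY:YQ = 2:5 ⇒ Y = (2/7, 5/7)
2. M is the midpoint of AT ⇒ M = (0, 1/2)
3. R lies on line TY with TR:RY = 5:1 ⇒ R = (5/21, 16/21)
4. U is the centroid of triangle YMQ ⇒ U = (3/7, 17/42)
5. B is the centroid of triangle AMR ⇒ B = (5/63, 53/126)
6. V is the intersection of line QR and line BU ⇒ V = (38/63, 25/63)
line VB meets MR at C = (-25/378, 323/756)
B = V + t·(C−V) with t = 18/23, so VB:BC = 18/23:5/23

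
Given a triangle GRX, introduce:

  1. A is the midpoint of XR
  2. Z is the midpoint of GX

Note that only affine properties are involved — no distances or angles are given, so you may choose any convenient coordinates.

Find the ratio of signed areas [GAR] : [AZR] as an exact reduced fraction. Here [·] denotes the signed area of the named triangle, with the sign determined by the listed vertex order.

Choose coordinates G = (0, 0), R = (1, 0), X = (0, 1).
1. A is the midpoint of XR ⇒ A = (1/2, 1/2)
2. Z is the midpoint of GX ⇒ Z = (0, 1/2)
2·[GAR] = -1/2, 2·[AZR] = 1/4
[GAR]:[AZR] = -1/2:1/4 = -2

[GAR]:[AZR] = -2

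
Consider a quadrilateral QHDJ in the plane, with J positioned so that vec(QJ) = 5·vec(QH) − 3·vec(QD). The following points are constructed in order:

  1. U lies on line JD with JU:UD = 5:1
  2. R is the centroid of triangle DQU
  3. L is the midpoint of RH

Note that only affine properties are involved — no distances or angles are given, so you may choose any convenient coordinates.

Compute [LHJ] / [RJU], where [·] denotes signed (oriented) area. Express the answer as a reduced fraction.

[LHJ]:[RJU] = -7/50

Assign Q = (0, 0), H = (1, 0), D = (0, 1), J = (5, -3) — the answer is frame-independent, so this choice is without loss of generality.
1. U lies on line JD with JU:UD = 5:1 ⇒ U = (5/6, 1/3)
2. R is the centroid of triangle DQU ⇒ R = (5/18, 4/9)
3. L is the midpoint of RH ⇒ L = (23/36, 2/9)
2·[LHJ] = -7/36, 2·[RJU] = 25/18
[LHJ]:[RJU] = -7/36:25/18 = -7/50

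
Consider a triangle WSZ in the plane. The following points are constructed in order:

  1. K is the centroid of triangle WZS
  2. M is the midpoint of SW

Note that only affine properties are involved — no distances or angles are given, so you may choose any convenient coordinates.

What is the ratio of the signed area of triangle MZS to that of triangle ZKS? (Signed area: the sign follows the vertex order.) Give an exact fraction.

[MZS]:[ZKS] = -3/2

Set W = (0, 0), S = (1, 0), Z = (0, 1); any affine frame gives the same invariant.
1. K is the centroid of triangle WZS ⇒ K = (1/3, 1/3)
2. M is the midpoint of SW ⇒ M = (1/2, 0)
2·[MZS] = -1/2, 2·[ZKS] = 1/3
[MZS]:[ZKS] = -1/2:1/3 = -3/2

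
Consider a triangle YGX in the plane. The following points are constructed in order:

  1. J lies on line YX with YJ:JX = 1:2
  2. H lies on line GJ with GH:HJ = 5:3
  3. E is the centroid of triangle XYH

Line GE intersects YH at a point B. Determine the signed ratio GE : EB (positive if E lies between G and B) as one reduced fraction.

Assign Y = (0, 0), G = (1, 0), X = (0, 1) — the answer is frame-independent, so this choice is without loss of generality.
1. J lies on line YX with YJ:JX = 1:2 ⇒ J = (0, 1/3)
2. H lies on line GJ with GH:HJ = 5:3 ⇒ H = (3/8, 5/24)
3. E is the centroid of triangle XYH ⇒ E = (1/8, 29/72)
line GE meets YH at B = (29/64, 145/576)
E = G + t·(B−G) with t = 8/5, so GE:EB = 8/5:-3/5

GE:EB = -8/3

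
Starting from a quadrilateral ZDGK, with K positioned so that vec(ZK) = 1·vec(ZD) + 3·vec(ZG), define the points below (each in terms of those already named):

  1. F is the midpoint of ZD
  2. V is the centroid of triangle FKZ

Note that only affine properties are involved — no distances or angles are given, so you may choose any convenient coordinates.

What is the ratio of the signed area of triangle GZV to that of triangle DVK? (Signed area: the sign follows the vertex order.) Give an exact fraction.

[GZV]:[DVK] = -1/3

Work in coordinates with Z = (0, 0), D = (1, 0), G = (0, 1), K = (1, 3).
1. F is the midpoint of ZD ⇒ F = (1/2, 0)
2. V is the centroid of triangle FKZ ⇒ V = (1/2, 1)
2·[GZV] = 1/2, 2·[DVK] = -3/2
[GZV]:[DVK] = 1/2:-3/2 = -1/3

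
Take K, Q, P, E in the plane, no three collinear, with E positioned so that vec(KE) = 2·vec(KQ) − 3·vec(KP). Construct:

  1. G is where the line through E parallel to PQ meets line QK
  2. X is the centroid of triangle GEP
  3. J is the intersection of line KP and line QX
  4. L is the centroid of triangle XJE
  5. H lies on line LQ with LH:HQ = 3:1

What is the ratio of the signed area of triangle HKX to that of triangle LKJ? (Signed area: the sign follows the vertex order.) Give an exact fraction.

Choose coordinates K = (0, 0), Q = (1, 0), P = (0, 1), E = (2, -3).
1. G is where the line through E parallel to PQ meets line QK ⇒ G = (-1, 0)
2. X is the centroid of triangle GEP ⇒ X = (1/3, -2/3)
3. J is the intersection of line KP and line QX ⇒ J = (0, -1)
4. L is the centroid of triangle XJE ⇒ L = (7/9, -14/9)
5. H lies on line LQ with LH:HQ = 3:1 ⇒ H = (17/18, -7/18)
2·[HKX] = 1/2, 2·[LKJ] = 7/9
[HKX]:[LKJ] = 1/2:7/9 = 9/14

[HKX]:[LKJ] = 9/14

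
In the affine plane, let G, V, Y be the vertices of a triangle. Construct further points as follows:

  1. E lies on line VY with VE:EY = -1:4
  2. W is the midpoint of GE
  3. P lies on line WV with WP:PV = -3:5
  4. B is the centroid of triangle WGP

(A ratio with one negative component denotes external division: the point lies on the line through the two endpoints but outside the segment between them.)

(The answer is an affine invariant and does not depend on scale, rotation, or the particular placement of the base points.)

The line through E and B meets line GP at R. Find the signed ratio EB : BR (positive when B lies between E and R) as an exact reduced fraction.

EB:BR = 5

Work in coordinates with G = (0, 0), V = (1, 0), Y = (0, 1).
1. E lies on line VY with VE:EY = -1:4 ⇒ E = (4/3, -1/3)
2. W is the midpoint of GE ⇒ W = (2/3, -1/6)
3. P lies on line WV with WP:PV = -3:5 ⇒ P = (1/6, -5/12)
4. B is the centroid of triangle WGP ⇒ B = (5/18, -7/36)
line EB meets GP at R = (1/15, -1/6)
B = E + t·(R−E) with t = 5/6, so EB:BR = 5/6:1/6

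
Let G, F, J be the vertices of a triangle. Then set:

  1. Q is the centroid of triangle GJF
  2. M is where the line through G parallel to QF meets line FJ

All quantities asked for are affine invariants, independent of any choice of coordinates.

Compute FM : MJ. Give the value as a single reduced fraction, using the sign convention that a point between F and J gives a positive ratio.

FM:MJ = -1/2

Assign G = (0, 0), F = (1, 0), J = (0, 1) — the answer is frame-independent, so this choice is without loss of generality.
1. Q is the centroid of triangle GJF ⇒ Q = (1/3, 1/3)
2. M is where the line through G parallel to QF meets line FJ ⇒ M = (2, -1)
M = F + t·(J−F) with t = -1, so FM:MJ = t:(1−t) = -1:2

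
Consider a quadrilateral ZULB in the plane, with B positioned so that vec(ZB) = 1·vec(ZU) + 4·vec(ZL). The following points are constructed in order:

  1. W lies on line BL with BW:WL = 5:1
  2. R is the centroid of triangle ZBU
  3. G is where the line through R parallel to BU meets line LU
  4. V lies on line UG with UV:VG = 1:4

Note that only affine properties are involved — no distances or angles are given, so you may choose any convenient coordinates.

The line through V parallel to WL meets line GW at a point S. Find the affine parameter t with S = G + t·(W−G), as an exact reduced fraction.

Work in coordinates with Z = (0, 0), U = (1, 0), L = (0, 1), B = (1, 4).
1. W lies on line BL with BW:WL = 5:1 ⇒ W = (1/6, 3/2)
2. R is the centroid of triangle ZBU ⇒ R = (2/3, 4/3)
3. G is where the line through R parallel to BU meets line LU ⇒ G = (2/3, 1/3)
4. V lies on line UG with UV:VG = 1:4 ⇒ V = (14/15, 1/15)
through V parallel to WL: direction (-1/6, -1/2); meets GW at S = (13/15, -2/15)
S = G + t·(W−G) with t = -2/5

t = -2/5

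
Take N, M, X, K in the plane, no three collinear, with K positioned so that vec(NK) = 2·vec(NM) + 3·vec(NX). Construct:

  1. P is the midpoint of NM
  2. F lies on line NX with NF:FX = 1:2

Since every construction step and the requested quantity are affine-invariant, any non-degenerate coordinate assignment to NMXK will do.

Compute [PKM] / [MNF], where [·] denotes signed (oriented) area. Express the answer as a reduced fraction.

Set N = (0, 0), M = (1, 0), X = (0, 1), K = (2, 3); any affine frame gives the same invariant.
1. P is the midpoint of NM ⇒ P = (1/2, 0)
2. F lies on line NX with NF:FX = 1:2 ⇒ F = (0, 1/3)
2·[PKM] = -3/2, 2·[MNF] = -1/3
[PKM]:[MNF] = -3/2:-1/3 = 9/2

[PKM]:[MNF] = 9/2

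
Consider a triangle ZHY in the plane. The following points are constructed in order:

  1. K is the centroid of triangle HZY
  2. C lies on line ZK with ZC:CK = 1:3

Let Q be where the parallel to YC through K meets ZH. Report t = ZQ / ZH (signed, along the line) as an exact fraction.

t = 4/11

Set Z = (0, 0), H = (1, 0), Y = (0, 1); any affine frame gives the same invariant.
1. K is the centroid of triangle HZY ⇒ K = (1/3, 1/3)
2. C lies on line ZK with ZC:CK = 1:3 ⇒ C = (1/12, 1/12)
through K parallel to YC: direction (1/12, -11/12); meets ZH at Q = (4/11, 0)
Q = Z + t·(H−Z) with t = 4/11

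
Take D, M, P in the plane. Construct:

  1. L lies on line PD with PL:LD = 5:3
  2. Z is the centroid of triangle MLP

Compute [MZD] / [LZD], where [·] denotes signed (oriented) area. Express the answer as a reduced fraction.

Work in coordinates with D = (0, 0), M = (1, 0), P = (0, 1).
1. L lies on line PD with PL:LD = 5:3 ⇒ L = (0, 3/8)
2. Z is the centroid of triangle MLP ⇒ Z = (1/3, 11/24)
2·[MZD] = 11/24, 2·[LZD] = -1/8
[MZD]:[LZD] = 11/24:-1/8 = -11/3

[MZD]:[LZD] = -11/3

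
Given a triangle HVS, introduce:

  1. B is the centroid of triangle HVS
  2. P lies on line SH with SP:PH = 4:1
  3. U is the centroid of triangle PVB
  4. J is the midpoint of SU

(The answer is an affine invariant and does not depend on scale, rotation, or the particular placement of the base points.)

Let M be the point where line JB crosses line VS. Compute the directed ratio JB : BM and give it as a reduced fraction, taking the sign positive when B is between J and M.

Choose coordinates H = (0, 0), V = (1, 0), S = (0, 1).
1. B is the centroid of triangle HVS ⇒ B = (1/3, 1/3)
2. P lies on line SH with SP:PH = 4:1 ⇒ P = (0, 1/5)
3. U is the centroid of triangle PVB ⇒ U = (4/9, 8/45)
4. J is the midpoint of SU ⇒ J = (2/9, 53/90)
line JB meets VS at M = (1/13, 12/13)
B = J + t·(M−J) with t = -13/17, so JB:BM = -13/17:30/17

JB:BM = -13/30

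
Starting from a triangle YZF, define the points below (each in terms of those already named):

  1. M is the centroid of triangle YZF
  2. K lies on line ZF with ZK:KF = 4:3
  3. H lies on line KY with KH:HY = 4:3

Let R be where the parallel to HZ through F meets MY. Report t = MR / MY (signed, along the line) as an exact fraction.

t = -17/13

Choose coordinates Y = (0, 0), Z = (1, 0), F = (0, 1).
1. M is the centroid of triangle YZF ⇒ M = (1/3, 1/3)
2. K lies on line ZF with ZK:KF = 4:3 ⇒ K = (3/7, 4/7)
3. H lies on line KY with KH:HY = 4:3 ⇒ H = (9/49, 12/49)
through F parallel to HZ: direction (40/49, -12/49); meets MY at R = (10/13, 10/13)
R = M + t·(Y−M) with t = -17/13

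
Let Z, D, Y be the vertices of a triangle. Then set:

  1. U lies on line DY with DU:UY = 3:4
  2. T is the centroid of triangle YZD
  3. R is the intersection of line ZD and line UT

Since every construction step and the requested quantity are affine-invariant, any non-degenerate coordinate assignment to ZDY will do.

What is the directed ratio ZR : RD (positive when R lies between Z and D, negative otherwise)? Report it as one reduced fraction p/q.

Set Z = (0, 0), D = (1, 0), Y = (0, 1); any affine frame gives the same invariant.
1. U lies on line DY with DU:UY = 3:4 ⇒ U = (4/7, 3/7)
2. T is the centroid of triangle YZD ⇒ T = (1/3, 1/3)
3. R is the intersection of line ZD and line UT ⇒ R = (-1/2, 0)
R = Z + t·(D−Z) with t = -1/2, so ZR:RD = t:(1−t) = -1/2:3/2

ZR:RD = -1/3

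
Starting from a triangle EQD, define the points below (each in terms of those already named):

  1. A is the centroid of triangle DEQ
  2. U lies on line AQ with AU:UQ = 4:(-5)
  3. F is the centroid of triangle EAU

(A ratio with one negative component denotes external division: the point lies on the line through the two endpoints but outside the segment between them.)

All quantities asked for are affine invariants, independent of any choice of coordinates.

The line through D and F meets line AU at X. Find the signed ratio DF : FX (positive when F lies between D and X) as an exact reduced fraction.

Set E = (0, 0), Q = (1, 0), D = (0, 1); any affine frame gives the same invariant.
1. A is the centroid of triangle DEQ ⇒ A = (1/3, 1/3)
2. U lies on line AQ with AU:UQ = 4:(-5) ⇒ U = (-7/3, 5/3)
3. F is the centroid of triangle EAU ⇒ F = (-2/3, 2/3)
line DF meets AU at X = (-1/2, 3/4)
F = D + t·(X−D) with t = 4/3, so DF:FX = 4/3:-1/3

DF:FX = -4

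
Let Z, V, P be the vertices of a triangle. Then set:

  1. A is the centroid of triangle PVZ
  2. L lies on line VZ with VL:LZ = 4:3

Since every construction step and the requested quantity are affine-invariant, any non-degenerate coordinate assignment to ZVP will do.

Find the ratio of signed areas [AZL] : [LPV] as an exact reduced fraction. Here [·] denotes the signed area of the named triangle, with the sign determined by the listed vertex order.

Work in coordinates with Z = (0, 0), V = (1, 0), P = (0, 1).
1. A is the centroid of triangle PVZ ⇒ A = (1/3, 1/3)
2. L lies on line VZ with VL:LZ = 4:3 ⇒ L = (3/7, 0)
2·[AZL] = 1/7, 2·[LPV] = -4/7
[AZL]:[LPV] = 1/7:-4/7 = -1/4

[AZL]:[LPV] = -1/4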